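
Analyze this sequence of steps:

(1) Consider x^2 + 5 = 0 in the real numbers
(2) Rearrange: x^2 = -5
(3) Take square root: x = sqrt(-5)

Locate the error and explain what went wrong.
Step 3: Take square root: x = sqrt(-5)

Step 3 takes the square root of -5, which is negative. In the real number system, the square root of a negative number is undefined. The equation x^2 + 5 = 0 has no real solutions. Square roots of negative numbers only exist in the complex numbers.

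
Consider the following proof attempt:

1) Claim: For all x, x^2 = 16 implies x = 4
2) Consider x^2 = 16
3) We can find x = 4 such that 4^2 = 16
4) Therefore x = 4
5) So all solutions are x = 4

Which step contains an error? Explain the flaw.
Step 4: Therefore x = 4

Step 4 incorrectly concludes that x = 4 is the only solution. The proof shows that x = 4 is A solution (existence), but does not show it is the ONLY solution (uniqueness). In fact, x = -4 is also a solution since (-4)^2 = 16. Finding one solution doesn't prove there are no others.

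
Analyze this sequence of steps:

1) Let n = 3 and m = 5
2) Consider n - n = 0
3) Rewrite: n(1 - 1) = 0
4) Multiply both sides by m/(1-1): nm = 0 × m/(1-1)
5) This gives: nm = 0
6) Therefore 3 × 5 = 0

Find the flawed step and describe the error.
Step 4: Multiply both sides by m/(1-1): nm = 0 × m/(1-1)

Step 4 multiplies both sides by m/(1-1). However, 1-1 = 0, so this is multiplication by m/0, which is undefined. We cannot multiply by an undefined expression.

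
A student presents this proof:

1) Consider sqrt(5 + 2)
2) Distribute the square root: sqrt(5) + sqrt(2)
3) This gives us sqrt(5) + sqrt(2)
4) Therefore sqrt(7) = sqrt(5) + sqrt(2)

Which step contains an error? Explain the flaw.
Step 2: Distribute the square root: sqrt(5) + sqrt(2)

Step 2 incorrectly 'distributes' the square root over addition. The square root function does not distribute: sqrt(a + b) ≠ sqrt(a) + sqrt(b). In fact, sqrt(5 + 2) = sqrt(7) ≈ 2.6458, while sqrt(5) + sqrt(2) ≈ 3.6503.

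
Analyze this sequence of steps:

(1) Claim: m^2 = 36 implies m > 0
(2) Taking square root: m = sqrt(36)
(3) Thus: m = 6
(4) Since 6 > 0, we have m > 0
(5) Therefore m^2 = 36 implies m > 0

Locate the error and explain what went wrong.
Step 2: Taking square root: m = sqrt(36)

Step 2 takes the square root and assumes the positive root only. The equation m^2 = 36 actually has two solutions: m = 6 and m = -6. The proof silently assumes m > 0 without justification, then uses this assumption to conclude m > 0, which is circular. The counterexample m = -6 shows the claim is false.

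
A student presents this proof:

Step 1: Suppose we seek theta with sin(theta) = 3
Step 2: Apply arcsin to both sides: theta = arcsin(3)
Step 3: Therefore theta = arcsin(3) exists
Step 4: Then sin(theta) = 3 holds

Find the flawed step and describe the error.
Step 2: Apply arcsin to both sides: theta = arcsin(3)

Step 2 applies arcsin to 3. However, arcsin(x) is only defined for x in [-1, 1] because sin(theta) can only produce values in that range. Since |3| > 1, arcsin(3) is undefined. There is no angle whose sine equals 3.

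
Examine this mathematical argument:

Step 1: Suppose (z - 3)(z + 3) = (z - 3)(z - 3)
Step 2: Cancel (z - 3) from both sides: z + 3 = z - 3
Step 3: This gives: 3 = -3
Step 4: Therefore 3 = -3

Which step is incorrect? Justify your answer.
Step 2: Cancel (z - 3) from both sides: z + 3 = z - 3

Step 2 cancels (z - 3) from both sides. This is only valid if (z - 3) ≠ 0, i.e., z ≠ 3. When z = 3, both sides equal zero regardless of the other factors. The correct approach requires considering z = 3 as a separate case.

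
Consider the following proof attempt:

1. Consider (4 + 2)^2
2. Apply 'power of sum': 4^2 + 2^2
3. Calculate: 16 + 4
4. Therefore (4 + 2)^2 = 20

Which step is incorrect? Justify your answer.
Step 2: Apply 'power of sum': 4^2 + 2^2

Step 2 incorrectly applies a non-existent rule '(a+b)^n = a^n + b^n'. This is false in general. The correct expansion uses the binomial theorem. The actual value is (4 + 2)^2 = 6^2 = 36, not 20.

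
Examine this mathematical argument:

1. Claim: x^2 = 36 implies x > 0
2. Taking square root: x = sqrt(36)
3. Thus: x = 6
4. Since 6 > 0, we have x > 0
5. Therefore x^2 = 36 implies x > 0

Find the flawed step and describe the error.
Step 2: Taking square root: x = sqrt(36)

Step 2 takes the square root and assumes the positive root only. The equation x^2 = 36 actually has two solutions: x = 6 and x = -6. The proof silently assumes x > 0 without justification, then uses this assumption to conclude x > 0, which is circular. The counterexample x = -6 shows the claim is false.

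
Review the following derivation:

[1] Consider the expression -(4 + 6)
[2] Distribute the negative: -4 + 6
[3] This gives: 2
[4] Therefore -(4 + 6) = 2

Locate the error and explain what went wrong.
Step 2: Distribute the negative: -4 + 6

Step 2 incorrectly distributes the negative sign. The correct distribution is -(4 + 6) = -4 - 6 = -10. The negative must be applied to both terms, not just the first. The error treats -(4 + 6) as -4 + 6, which equals 2 instead of -10.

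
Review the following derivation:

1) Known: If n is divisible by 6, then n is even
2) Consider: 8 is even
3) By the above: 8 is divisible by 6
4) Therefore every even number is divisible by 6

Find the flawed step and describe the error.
Step 3: By the above: 8 is divisible by 6

Step 3 commits the fallacy of affirming the consequent. The known fact 'divisible by 6 → even' does NOT imply 'even → divisible by 6'. That would be the converse, which is false. For example, 8 is even but 8 ÷ 6 = 1.33, which is not an integer.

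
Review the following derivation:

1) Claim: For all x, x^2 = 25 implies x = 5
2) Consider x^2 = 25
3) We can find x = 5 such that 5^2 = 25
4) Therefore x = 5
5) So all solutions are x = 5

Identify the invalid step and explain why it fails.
Step 4: Therefore x = 5

Step 4 incorrectly concludes that x = 5 is the only solution. The proof shows that x = 5 is A solution (existence), but does not show it is the ONLY solution (uniqueness). In fact, x = -5 is also a solution since (-5)^2 = 25. Finding one solution doesn't prove there are no others.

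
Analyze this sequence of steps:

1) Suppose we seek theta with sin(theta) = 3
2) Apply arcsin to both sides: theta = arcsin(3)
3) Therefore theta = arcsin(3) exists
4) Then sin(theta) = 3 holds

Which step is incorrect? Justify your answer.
Step 2: Apply arcsin to both sides: theta = arcsin(3)

Step 2 applies arcsin to 3. However, arcsin(x) is only defined for x in [-1, 1] because sin(theta) can only produce values in that range. Since |3| > 1, arcsin(3) is undefined. There is no angle whose sine equals 3.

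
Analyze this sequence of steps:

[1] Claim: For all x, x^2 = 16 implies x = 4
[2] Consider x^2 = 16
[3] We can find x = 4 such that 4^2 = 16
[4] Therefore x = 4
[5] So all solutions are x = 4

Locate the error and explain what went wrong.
Step 4: Therefore x = 4

Step 4 incorrectly concludes that x = 4 is the only solution. The proof shows that x = 4 is A solution (existence), but does not show it is the ONLY solution (uniqueness). In fact, x = -4 is also a solution since (-4)^2 = 16. Finding one solution doesn't prove there are no others.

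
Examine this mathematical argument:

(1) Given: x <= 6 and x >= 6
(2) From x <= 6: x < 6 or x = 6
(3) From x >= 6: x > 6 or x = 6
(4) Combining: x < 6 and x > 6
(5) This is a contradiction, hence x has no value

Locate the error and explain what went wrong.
Step 4: Combining: x < 6 and x > 6

Step 4 incorrectly combines the conditions. From x <= 6 and x >= 6, the intersection is x = 6. The error treats the 'or' cases as 'and' requirements. The correct conclusion is that x = 6 is the unique solution, not that no solution exists.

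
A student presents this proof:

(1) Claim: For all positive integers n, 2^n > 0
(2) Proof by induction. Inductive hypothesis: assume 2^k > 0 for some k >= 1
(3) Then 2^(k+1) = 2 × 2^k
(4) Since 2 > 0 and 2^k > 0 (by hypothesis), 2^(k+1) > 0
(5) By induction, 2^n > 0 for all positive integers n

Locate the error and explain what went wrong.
Step 5: By induction, 2^n > 0 for all positive integers n

Step 5 concludes the proof by induction, but no base case was ever established. A valid induction proof requires: (1) a base case proving 2^1 > 0, and (2) an inductive step showing IF 2^k > 0 THEN 2^(k+1) > 0. Steps 2-4 correctly establish the inductive step, but without the base case the conclusion in step 5 does not follow.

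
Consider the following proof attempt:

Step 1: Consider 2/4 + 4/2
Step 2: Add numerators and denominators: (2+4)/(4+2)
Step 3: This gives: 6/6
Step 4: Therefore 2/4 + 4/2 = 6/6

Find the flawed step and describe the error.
Step 2: Add numerators and denominators: (2+4)/(4+2)

Step 2 incorrectly adds fractions by separately adding numerators and denominators. This is wrong. The correct method requires a common denominator: 2/4 + 4/2 = (2×2 + 4×4)/(4×2) = 20/8 = 5/2. The method used gives 6/6, which is different.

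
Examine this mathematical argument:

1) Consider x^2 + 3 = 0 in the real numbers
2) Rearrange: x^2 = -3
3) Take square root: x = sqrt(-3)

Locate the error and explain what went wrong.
Step 3: Take square root: x = sqrt(-3)

Step 3 takes the square root of -3, which is negative. In the real number system, the square root of a negative number is undefined. The equation x^2 + 3 = 0 has no real solutions. Square roots of negative numbers only exist in the complex numbers.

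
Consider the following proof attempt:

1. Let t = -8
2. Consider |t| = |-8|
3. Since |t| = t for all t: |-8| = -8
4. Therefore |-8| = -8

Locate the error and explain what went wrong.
Step 3: Since |t| = t for all t: |-8| = -8

Step 3 incorrectly states that |t| = t for all t. The correct definition is |t| = t when t >= 0, and |t| = -t when t < 0. Since -8 < 0, we have |-8| = -(-8) = 8, not -8.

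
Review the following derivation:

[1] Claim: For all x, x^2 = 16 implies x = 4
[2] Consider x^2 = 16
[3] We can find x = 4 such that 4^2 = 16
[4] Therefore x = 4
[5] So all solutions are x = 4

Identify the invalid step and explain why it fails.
Step 4: Therefore x = 4

Step 4 incorrectly concludes that x = 4 is the only solution. The proof shows that x = 4 is A solution (existence), but does not show it is the ONLY solution (uniqueness). In fact, x = -4 is also a solution since (-4)^2 = 16. Finding one solution doesn't prove there are no others.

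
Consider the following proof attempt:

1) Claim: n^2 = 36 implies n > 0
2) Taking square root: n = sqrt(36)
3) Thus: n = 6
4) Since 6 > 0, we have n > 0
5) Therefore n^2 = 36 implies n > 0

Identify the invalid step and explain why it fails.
Step 2: Taking square root: n = sqrt(36)

Step 2 takes the square root and assumes the positive root only. The equation n^2 = 36 actually has two solutions: n = 6 and n = -6. The proof silently assumes n > 0 without justification, then uses this assumption to conclude n > 0, which is circular. The counterexample n = -6 shows the claim is false.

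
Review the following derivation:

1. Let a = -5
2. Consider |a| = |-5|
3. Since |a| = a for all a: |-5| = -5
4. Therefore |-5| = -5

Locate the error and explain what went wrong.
Step 3: Since |a| = a for all a: |-5| = -5

Step 3 incorrectly states that |a| = a for all a. The correct definition is |a| = a when a >= 0, and |a| = -a when a < 0. Since -5 < 0, we have |-5| = -(-5) = 5, not -5.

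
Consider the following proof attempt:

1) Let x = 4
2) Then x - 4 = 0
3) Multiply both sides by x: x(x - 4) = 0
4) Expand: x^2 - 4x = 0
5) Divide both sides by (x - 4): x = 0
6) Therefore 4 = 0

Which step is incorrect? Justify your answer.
Step 5: Divide both sides by (x - 4): x = 0

Step 5 divides both sides by (x - 4). However, since x = 4, we have (x - 4) = 0. Division by zero is undefined, making this step invalid.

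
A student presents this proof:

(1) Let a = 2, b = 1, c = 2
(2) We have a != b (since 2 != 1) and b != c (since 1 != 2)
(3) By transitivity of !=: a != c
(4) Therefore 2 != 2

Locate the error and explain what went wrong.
Step 3: By transitivity of !=: a != c

Step 3 incorrectly applies transitivity to the '!=' relation. Transitivity states: if a R b and b R c, then a R c. However, '!=' is not transitive. Counterexample: 2 != 1 and 1 != 2, but 2 = 2 (both equal 2). Transitivity holds for relations like <, <=, =, but not for !=.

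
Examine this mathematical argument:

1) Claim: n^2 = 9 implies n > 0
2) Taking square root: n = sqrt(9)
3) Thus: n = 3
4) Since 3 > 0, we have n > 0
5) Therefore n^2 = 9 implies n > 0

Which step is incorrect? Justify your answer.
Step 2: Taking square root: n = sqrt(9)

Step 2 takes the square root and assumes the positive root only. The equation n^2 = 9 actually has two solutions: n = 3 and n = -3. The proof silently assumes n > 0 without justification, then uses this assumption to conclude n > 0, which is circular. The counterexample n = -3 shows the claim is false.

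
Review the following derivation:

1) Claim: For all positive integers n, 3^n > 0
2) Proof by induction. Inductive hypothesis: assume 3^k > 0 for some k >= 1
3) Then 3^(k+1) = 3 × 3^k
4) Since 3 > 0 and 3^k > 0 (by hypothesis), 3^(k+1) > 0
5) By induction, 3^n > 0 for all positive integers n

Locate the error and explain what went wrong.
Step 5: By induction, 3^n > 0 for all positive integers n

Step 5 concludes the proof by induction, but no base case was ever established. A valid induction proof requires: (1) a base case proving 3^1 > 0, and (2) an inductive step showing IF 3^k > 0 THEN 3^(k+1) > 0. Steps 2-4 correctly establish the inductive step, but without the base case the conclusion in step 5 does not follow.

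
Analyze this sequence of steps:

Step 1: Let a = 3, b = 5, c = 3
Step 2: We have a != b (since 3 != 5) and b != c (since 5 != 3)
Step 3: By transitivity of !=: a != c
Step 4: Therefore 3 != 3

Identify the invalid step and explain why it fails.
Step 3: By transitivity of !=: a != c

Step 3 incorrectly applies transitivity to the '!=' relation. Transitivity states: if a R b and b R c, then a R c. However, '!=' is not transitive. Counterexample: 3 != 5 and 5 != 3, but 3 = 3 (both equal 3). Transitivity holds for relations like <, <=, =, but not for !=.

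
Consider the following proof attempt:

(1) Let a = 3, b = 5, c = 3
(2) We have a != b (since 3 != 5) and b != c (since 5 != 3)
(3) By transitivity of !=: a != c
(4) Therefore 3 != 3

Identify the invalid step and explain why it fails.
Step 3: By transitivity of !=: a != c

Step 3 incorrectly applies transitivity to the '!=' relation. Transitivity states: if a R b and b R c, then a R c. However, '!=' is not transitive. Counterexample: 3 != 5 and 5 != 3, but 3 = 3 (both equal 3). Transitivity holds for relations like <, <=, =, but not for !=.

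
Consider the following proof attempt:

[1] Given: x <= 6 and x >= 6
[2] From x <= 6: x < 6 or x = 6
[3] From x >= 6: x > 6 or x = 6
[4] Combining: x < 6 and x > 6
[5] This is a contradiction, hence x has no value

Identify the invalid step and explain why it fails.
Step 4: Combining: x < 6 and x > 6

Step 4 incorrectly combines the conditions. From x <= 6 and x >= 6, the intersection is x = 6. The error treats the 'or' cases as 'and' requirements. The correct conclusion is that x = 6 is the unique solution, not that no solution exists.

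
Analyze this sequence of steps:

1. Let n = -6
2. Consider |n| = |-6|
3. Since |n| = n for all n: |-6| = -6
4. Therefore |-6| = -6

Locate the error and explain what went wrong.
Step 3: Since |n| = n for all n: |-6| = -6

Step 3 incorrectly states that |n| = n for all n. The correct definition is |n| = n when n >= 0, and |n| = -n when n < 0. Since -6 < 0, we have |-6| = -(-6) = 6, not -6.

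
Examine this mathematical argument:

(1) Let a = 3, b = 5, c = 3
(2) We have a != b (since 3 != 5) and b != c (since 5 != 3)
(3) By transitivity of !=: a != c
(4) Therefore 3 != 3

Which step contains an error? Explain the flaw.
Step 3: By transitivity of !=: a != c

Step 3 incorrectly applies transitivity to the '!=' relation. Transitivity states: if a R b and b R c, then a R c. However, '!=' is not transitive. Counterexample: 3 != 5 and 5 != 3, but 3 = 3 (both equal 3). Transitivity holds for relations like <, <=, =, but not for !=.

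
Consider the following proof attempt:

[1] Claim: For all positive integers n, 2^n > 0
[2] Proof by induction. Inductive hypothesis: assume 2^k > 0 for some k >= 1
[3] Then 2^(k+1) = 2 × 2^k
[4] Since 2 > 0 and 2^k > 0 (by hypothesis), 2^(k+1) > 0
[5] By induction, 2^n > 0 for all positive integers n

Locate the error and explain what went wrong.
Step 5: By induction, 2^n > 0 for all positive integers n

Step 5 concludes the proof by induction, but no base case was ever established. A valid induction proof requires: (1) a base case proving 2^1 > 0, and (2) an inductive step showing IF 2^k > 0 THEN 2^(k+1) > 0. Steps 2-4 correctly establish the inductive step, but without the base case the conclusion in step 5 does not follow.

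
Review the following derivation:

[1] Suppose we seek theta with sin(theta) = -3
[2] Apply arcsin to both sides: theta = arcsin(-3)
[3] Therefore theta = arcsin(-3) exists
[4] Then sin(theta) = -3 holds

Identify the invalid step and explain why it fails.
Step 2: Apply arcsin to both sides: theta = arcsin(-3)

Step 2 applies arcsin to -3. However, arcsin(x) is only defined for x in [-1, 1] because sin(theta) can only produce values in that range. Since |-3| > 1, arcsin(-3) is undefined. There is no angle whose sine equals -3.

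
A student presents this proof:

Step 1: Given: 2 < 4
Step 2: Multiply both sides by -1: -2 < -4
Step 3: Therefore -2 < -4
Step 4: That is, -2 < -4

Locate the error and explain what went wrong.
Step 2: Multiply both sides by -1: -2 < -4

Step 2 multiplies both sides by -1 but fails to reverse the inequality sign. When multiplying (or dividing) an inequality by a negative number, the direction must be reversed. Since 2 < 4, we should get -2 > -4, i.e., -2 > -4.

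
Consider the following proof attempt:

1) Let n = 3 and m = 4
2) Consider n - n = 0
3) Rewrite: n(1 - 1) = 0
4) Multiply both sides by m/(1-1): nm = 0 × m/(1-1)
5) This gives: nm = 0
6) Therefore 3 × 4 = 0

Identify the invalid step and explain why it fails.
Step 4: Multiply both sides by m/(1-1): nm = 0 × m/(1-1)

Step 4 multiplies both sides by m/(1-1). However, 1-1 = 0, so this is multiplication by m/0, which is undefined. We cannot multiply by an undefined expression.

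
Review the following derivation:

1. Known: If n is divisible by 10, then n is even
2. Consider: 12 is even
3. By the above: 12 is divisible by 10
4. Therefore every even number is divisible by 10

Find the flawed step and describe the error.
Step 3: By the above: 12 is divisible by 10

Step 3 commits the fallacy of affirming the consequent. The known fact 'divisible by 10 → even' does NOT imply 'even → divisible by 10'. That would be the converse, which is false. For example, 12 is even but 12 ÷ 10 = 1.20, which is not an integer.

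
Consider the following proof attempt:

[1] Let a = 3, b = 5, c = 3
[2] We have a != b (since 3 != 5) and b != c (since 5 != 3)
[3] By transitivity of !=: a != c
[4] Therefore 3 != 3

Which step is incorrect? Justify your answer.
Step 3: By transitivity of !=: a != c

Step 3 incorrectly applies transitivity to the '!=' relation. Transitivity states: if a R b and b R c, then a R c. However, '!=' is not transitive. Counterexample: 3 != 5 and 5 != 3, but 3 = 3 (both equal 3). Transitivity holds for relations like <, <=, =, but not for !=.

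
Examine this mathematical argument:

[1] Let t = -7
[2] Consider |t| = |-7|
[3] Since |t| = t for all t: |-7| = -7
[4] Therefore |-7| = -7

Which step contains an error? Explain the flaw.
Step 3: Since |t| = t for all t: |-7| = -7

Step 3 incorrectly states that |t| = t for all t. The correct definition is |t| = t when t >= 0, and |t| = -t when t < 0. Since -7 < 0, we have |-7| = -(-7) = 7, not -7.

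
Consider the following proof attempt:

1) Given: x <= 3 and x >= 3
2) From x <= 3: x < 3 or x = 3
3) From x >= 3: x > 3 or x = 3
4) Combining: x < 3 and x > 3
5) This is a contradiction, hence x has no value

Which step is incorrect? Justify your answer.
Step 4: Combining: x < 3 and x > 3

Step 4 incorrectly combines the conditions. From x <= 3 and x >= 3, the intersection is x = 3. The error treats the 'or' cases as 'and' requirements. The correct conclusion is that x = 3 is the unique solution, not that no solution exists.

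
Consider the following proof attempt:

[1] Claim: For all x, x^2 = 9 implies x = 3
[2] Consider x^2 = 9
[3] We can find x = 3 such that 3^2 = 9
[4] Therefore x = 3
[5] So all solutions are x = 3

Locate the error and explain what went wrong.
Step 4: Therefore x = 3

Step 4 incorrectly concludes that x = 3 is the only solution. The proof shows that x = 3 is A solution (existence), but does not show it is the ONLY solution (uniqueness). In fact, x = -3 is also a solution since (-3)^2 = 9. Finding one solution doesn't prove there are no others.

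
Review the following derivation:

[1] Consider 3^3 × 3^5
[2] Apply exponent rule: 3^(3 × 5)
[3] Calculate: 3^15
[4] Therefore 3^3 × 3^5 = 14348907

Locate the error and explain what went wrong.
Step 2: Apply exponent rule: 3^(3 × 5)

Step 2 incorrectly states that a^b × a^c = a^(b×c). The correct rule is a^b × a^c = a^(b+c). The actual value is 3^3 × 3^5 = 3^8 = 6561, not 3^15 = 14348907.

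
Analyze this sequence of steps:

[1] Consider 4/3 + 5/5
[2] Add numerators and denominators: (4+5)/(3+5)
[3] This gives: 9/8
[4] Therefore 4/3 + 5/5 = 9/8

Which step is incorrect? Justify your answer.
Step 2: Add numerators and denominators: (4+5)/(3+5)

Step 2 incorrectly adds fractions by separately adding numerators and denominators. This is wrong. The correct method requires a common denominator: 4/3 + 5/5 = (4×5 + 5×3)/(3×5) = 35/15 = 7/3. The method used gives 9/8, which is different.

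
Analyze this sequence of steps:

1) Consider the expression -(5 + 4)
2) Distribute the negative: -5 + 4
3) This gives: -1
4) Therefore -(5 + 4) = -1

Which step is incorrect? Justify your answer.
Step 2: Distribute the negative: -5 + 4

Step 2 incorrectly distributes the negative sign. The correct distribution is -(5 + 4) = -5 - 4 = -9. The negative must be applied to both terms, not just the first. The error treats -(5 + 4) as -5 + 4, which equals -1 instead of -9.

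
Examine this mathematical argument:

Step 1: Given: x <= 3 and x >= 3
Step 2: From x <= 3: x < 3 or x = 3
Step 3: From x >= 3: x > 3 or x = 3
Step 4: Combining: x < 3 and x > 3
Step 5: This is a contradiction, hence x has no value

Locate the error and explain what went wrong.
Step 4: Combining: x < 3 and x > 3

Step 4 incorrectly combines the conditions. From x <= 3 and x >= 3, the intersection is x = 3. The error treats the 'or' cases as 'and' requirements. The correct conclusion is that x = 3 is the unique solution, not that no solution exists.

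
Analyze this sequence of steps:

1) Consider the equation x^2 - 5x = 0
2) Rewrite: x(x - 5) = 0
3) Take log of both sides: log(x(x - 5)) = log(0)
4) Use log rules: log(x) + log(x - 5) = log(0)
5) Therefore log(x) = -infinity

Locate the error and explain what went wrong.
Step 3: Take log of both sides: log(x(x - 5)) = log(0)

Step 3 takes the logarithm of both sides, resulting in log(0) on the right side. The logarithm is only defined for positive numbers; log(0) is undefined (approaches negative infinity). This operation is invalid.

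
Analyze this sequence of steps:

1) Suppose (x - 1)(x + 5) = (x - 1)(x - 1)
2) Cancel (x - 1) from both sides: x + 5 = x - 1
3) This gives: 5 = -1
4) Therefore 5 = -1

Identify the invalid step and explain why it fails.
Step 2: Cancel (x - 1) from both sides: x + 5 = x - 1

Step 2 cancels (x - 1) from both sides. This is only valid if (x - 1) ≠ 0, i.e., x ≠ 1. When x = 1, both sides equal zero regardless of the other factors. The correct approach requires considering x = 1 as a separate case.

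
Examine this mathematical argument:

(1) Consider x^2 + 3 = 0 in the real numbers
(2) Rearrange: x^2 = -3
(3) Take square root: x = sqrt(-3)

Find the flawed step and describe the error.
Step 3: Take square root: x = sqrt(-3)

Step 3 takes the square root of -3, which is negative. In the real number system, the square root of a negative number is undefined. The equation x^2 + 3 = 0 has no real solutions. Square roots of negative numbers only exist in the complex numbers.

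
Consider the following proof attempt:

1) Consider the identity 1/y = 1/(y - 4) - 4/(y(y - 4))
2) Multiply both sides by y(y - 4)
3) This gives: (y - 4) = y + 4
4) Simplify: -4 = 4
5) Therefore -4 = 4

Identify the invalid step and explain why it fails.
Step 3: This gives: (y - 4) = y + 4

Step 3 makes a sign error when clearing denominators. Multiplying -4/(y(y - 4)) by y(y - 4) gives -4, not +4. The correct result is (y - 4) = y - 4, which is trivially true, not (y - 4) = y + 4. (Step 1 is a valid identity: 1/(y - 4) - 4/(y(y - 4)) = (y - 4)/(y(y - 4)) = 1/y.)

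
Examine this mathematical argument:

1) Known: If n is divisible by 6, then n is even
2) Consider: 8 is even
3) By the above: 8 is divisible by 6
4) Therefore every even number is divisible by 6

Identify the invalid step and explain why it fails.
Step 3: By the above: 8 is divisible by 6

Step 3 commits the fallacy of affirming the consequent. The known fact 'divisible by 6 → even' does NOT imply 'even → divisible by 6'. That would be the converse, which is false. For example, 8 is even but 8 ÷ 6 = 1.33, which is not an integer.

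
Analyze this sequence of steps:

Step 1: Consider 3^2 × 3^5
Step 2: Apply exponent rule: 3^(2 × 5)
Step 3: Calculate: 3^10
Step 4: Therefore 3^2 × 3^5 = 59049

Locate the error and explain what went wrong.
Step 2: Apply exponent rule: 3^(2 × 5)

Step 2 incorrectly states that a^b × a^c = a^(b×c). The correct rule is a^b × a^c = a^(b+c). The actual value is 3^2 × 3^5 = 3^7 = 2187, not 3^10 = 59049.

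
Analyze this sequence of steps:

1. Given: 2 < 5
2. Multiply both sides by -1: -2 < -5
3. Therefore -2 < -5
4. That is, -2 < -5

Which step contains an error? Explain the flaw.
Step 2: Multiply both sides by -1: -2 < -5

Step 2 multiplies both sides by -1 but fails to reverse the inequality sign. When multiplying (or dividing) an inequality by a negative number, the direction must be reversed. Since 2 < 5, we should get -2 > -5, i.e., -2 > -5.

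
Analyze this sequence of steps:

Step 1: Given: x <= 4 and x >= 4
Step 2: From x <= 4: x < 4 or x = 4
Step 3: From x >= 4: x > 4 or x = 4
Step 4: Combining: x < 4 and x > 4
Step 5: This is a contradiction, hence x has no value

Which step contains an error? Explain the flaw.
Step 4: Combining: x < 4 and x > 4

Step 4 incorrectly combines the conditions. From x <= 4 and x >= 4, the intersection is x = 4. The error treats the 'or' cases as 'and' requirements. The correct conclusion is that x = 4 is the unique solution, not that no solution exists.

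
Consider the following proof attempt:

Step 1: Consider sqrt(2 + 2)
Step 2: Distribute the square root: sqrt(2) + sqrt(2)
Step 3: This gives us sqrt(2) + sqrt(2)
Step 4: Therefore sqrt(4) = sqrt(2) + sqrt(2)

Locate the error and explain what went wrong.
Step 2: Distribute the square root: sqrt(2) + sqrt(2)

Step 2 incorrectly 'distributes' the square root over addition. The square root function does not distribute: sqrt(a + b) ≠ sqrt(a) + sqrt(b). In fact, sqrt(2 + 2) = sqrt(4) ≈ 2.0000, while sqrt(2) + sqrt(2) ≈ 2.8284.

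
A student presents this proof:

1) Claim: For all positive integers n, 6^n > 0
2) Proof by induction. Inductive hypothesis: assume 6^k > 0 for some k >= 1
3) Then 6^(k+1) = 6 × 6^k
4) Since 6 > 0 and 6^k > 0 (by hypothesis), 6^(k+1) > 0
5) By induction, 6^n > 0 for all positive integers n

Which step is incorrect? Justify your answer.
Step 5: By induction, 6^n > 0 for all positive integers n

Step 5 concludes the proof by induction, but no base case was ever established. A valid induction proof requires: (1) a base case proving 6^1 > 0, and (2) an inductive step showing IF 6^k > 0 THEN 6^(k+1) > 0. Steps 2-4 correctly establish the inductive step, but without the base case the conclusion in step 5 does not follow.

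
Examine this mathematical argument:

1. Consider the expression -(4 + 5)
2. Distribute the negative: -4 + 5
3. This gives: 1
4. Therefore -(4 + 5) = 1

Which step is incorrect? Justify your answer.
Step 2: Distribute the negative: -4 + 5

Step 2 incorrectly distributes the negative sign. The correct distribution is -(4 + 5) = -4 - 5 = -9. The negative must be applied to both terms, not just the first. The error treats -(4 + 5) as -4 + 5, which equals 1 instead of -9.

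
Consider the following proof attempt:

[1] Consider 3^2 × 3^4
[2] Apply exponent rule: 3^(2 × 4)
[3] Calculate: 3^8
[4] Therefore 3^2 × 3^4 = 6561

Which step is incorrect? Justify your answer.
Step 2: Apply exponent rule: 3^(2 × 4)

Step 2 incorrectly states that a^b × a^c = a^(b×c). The correct rule is a^b × a^c = a^(b+c). The actual value is 3^2 × 3^4 = 3^6 = 729, not 3^8 = 6561.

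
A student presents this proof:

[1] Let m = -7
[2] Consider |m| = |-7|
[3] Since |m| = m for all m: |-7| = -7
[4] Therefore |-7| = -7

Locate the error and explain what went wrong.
Step 3: Since |m| = m for all m: |-7| = -7

Step 3 incorrectly states that |m| = m for all m. The correct definition is |m| = m when m >= 0, and |m| = -m when m < 0. Since -7 < 0, we have |-7| = -(-7) = 7, not -7.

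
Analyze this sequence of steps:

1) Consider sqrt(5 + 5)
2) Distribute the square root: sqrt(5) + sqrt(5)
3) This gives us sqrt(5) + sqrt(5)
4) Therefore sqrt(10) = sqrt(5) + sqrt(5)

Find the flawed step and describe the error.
Step 2: Distribute the square root: sqrt(5) + sqrt(5)

Step 2 incorrectly 'distributes' the square root over addition. The square root function does not distribute: sqrt(a + b) ≠ sqrt(a) + sqrt(b). In fact, sqrt(5 + 5) = sqrt(10) ≈ 3.1623, while sqrt(5) + sqrt(5) ≈ 4.4721.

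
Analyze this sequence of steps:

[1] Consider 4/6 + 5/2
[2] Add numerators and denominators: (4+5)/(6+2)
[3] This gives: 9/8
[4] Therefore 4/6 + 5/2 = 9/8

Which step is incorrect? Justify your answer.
Step 2: Add numerators and denominators: (4+5)/(6+2)

Step 2 incorrectly adds fractions by separately adding numerators and denominators. This is wrong. The correct method requires a common denominator: 4/6 + 5/2 = (4×2 + 5×6)/(6×2) = 38/12 = 19/6. The method used gives 9/8, which is different.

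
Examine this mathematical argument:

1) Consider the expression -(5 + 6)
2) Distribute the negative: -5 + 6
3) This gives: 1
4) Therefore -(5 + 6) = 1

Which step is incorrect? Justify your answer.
Step 2: Distribute the negative: -5 + 6

Step 2 incorrectly distributes the negative sign. The correct distribution is -(5 + 6) = -5 - 6 = -11. The negative must be applied to both terms, not just the first. The error treats -(5 + 6) as -5 + 6, which equals 1 instead of -11.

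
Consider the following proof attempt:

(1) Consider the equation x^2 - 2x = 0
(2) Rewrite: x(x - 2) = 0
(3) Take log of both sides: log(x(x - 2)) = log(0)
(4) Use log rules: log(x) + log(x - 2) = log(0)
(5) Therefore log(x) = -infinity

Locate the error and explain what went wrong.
Step 3: Take log of both sides: log(x(x - 2)) = log(0)

Step 3 takes the logarithm of both sides, resulting in log(0) on the right side. The logarithm is only defined for positive numbers; log(0) is undefined (approaches negative infinity). This operation is invalid.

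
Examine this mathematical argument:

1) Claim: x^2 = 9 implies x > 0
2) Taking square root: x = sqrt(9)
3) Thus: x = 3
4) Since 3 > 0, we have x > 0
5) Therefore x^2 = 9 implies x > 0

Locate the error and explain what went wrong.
Step 2: Taking square root: x = sqrt(9)

Step 2 takes the square root and assumes the positive root only. The equation x^2 = 9 actually has two solutions: x = 3 and x = -3. The proof silently assumes x > 0 without justification, then uses this assumption to conclude x > 0, which is circular. The counterexample x = -3 shows the claim is false.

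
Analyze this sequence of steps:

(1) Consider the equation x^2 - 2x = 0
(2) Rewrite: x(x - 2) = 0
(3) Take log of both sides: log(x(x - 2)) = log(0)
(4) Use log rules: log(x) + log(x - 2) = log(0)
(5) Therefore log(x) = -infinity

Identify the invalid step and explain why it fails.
Step 3: Take log of both sides: log(x(x - 2)) = log(0)

Step 3 takes the logarithm of both sides, resulting in log(0) on the right side. The logarithm is only defined for positive numbers; log(0) is undefined (approaches negative infinity). This operation is invalid.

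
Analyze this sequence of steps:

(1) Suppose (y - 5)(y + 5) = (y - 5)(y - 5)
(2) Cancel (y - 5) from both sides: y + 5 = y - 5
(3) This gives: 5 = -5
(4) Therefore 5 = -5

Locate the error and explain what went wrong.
Step 2: Cancel (y - 5) from both sides: y + 5 = y - 5

Step 2 cancels (y - 5) from both sides. This is only valid if (y - 5) ≠ 0, i.e., y ≠ 5. When y = 5, both sides equal zero regardless of the other factors. The correct approach requires considering y = 5 as a separate case.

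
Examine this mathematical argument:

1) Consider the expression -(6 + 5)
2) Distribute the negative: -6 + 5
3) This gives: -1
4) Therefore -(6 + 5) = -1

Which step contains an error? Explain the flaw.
Step 2: Distribute the negative: -6 + 5

Step 2 incorrectly distributes the negative sign. The correct distribution is -(6 + 5) = -6 - 5 = -11. The negative must be applied to both terms, not just the first. The error treats -(6 + 5) as -6 + 5, which equals -1 instead of -11.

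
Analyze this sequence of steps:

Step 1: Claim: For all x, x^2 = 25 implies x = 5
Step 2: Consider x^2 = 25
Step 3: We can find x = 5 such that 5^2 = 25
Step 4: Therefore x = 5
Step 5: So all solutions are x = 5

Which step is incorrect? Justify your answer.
Step 4: Therefore x = 5

Step 4 incorrectly concludes that x = 5 is the only solution. The proof shows that x = 5 is A solution (existence), but does not show it is the ONLY solution (uniqueness). In fact, x = -5 is also a solution since (-5)^2 = 25. Finding one solution doesn't prove there are no others.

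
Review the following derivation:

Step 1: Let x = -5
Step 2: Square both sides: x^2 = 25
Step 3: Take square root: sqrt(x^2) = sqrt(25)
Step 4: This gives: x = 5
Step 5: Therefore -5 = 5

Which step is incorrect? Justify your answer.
Step 4: This gives: x = 5

Step 4 incorrectly states that sqrt(x^2) = x. The correct identity is sqrt(x^2) = |x|. Since x = -5 < 0, we have sqrt(x^2) = |-5| = 5, not x = -5.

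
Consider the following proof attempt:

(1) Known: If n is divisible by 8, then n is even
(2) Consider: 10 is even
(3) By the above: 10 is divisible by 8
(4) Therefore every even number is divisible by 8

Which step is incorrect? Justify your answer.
Step 3: By the above: 10 is divisible by 8

Step 3 commits the fallacy of affirming the consequent. The known fact 'divisible by 8 → even' does NOT imply 'even → divisible by 8'. That would be the converse, which is false. For example, 10 is even but 10 ÷ 8 = 1.25, which is not an integer.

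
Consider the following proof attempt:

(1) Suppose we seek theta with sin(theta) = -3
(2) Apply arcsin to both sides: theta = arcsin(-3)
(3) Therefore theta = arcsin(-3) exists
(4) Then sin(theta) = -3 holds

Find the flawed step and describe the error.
Step 2: Apply arcsin to both sides: theta = arcsin(-3)

Step 2 applies arcsin to -3. However, arcsin(x) is only defined for x in [-1, 1] because sin(theta) can only produce values in that range. Since |-3| > 1, arcsin(-3) is undefined. There is no angle whose sine equals -3.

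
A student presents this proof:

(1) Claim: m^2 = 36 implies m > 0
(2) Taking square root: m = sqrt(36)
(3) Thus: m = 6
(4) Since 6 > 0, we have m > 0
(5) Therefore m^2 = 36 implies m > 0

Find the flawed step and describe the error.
Step 2: Taking square root: m = sqrt(36)

Step 2 takes the square root and assumes the positive root only. The equation m^2 = 36 actually has two solutions: m = 6 and m = -6. The proof silently assumes m > 0 without justification, then uses this assumption to conclude m > 0, which is circular. The counterexample m = -6 shows the claim is false.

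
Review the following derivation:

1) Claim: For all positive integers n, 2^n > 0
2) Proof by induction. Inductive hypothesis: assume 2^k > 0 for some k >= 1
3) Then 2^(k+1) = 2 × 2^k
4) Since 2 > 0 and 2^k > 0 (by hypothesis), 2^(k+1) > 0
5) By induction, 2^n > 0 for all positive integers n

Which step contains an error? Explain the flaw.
Step 5: By induction, 2^n > 0 for all positive integers n

Step 5 concludes the proof by induction, but no base case was ever established. A valid induction proof requires: (1) a base case proving 2^1 > 0, and (2) an inductive step showing IF 2^k > 0 THEN 2^(k+1) > 0. Steps 2-4 correctly establish the inductive step, but without the base case the conclusion in step 5 does not follow.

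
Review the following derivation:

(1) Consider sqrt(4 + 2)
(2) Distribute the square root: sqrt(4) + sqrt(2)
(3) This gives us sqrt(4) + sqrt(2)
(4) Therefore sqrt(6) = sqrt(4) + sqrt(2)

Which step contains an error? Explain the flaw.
Step 2: Distribute the square root: sqrt(4) + sqrt(2)

Step 2 incorrectly 'distributes' the square root over addition. The square root function does not distribute: sqrt(a + b) ≠ sqrt(a) + sqrt(b). In fact, sqrt(4 + 2) = sqrt(6) ≈ 2.4495, while sqrt(4) + sqrt(2) ≈ 3.4142.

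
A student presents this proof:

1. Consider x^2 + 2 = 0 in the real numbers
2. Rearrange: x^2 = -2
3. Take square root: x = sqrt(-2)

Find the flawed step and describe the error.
Step 3: Take square root: x = sqrt(-2)

Step 3 takes the square root of -2, which is negative. In the real number system, the square root of a negative number is undefined. The equation x^2 + 2 = 0 has no real solutions. Square roots of negative numbers only exist in the complex numbers.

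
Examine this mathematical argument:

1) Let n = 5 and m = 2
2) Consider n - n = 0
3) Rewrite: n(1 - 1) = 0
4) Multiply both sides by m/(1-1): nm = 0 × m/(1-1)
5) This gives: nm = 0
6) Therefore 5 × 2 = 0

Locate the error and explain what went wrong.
Step 4: Multiply both sides by m/(1-1): nm = 0 × m/(1-1)

Step 4 multiplies both sides by m/(1-1). However, 1-1 = 0, so this is multiplication by m/0, which is undefined. We cannot multiply by an undefined expression.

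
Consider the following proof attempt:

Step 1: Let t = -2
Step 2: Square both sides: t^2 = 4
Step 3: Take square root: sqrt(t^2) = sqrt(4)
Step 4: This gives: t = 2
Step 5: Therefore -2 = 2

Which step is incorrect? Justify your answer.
Step 4: This gives: t = 2

Step 4 incorrectly states that sqrt(t^2) = t. The correct identity is sqrt(t^2) = |t|. Since t = -2 < 0, we have sqrt(t^2) = |-2| = 2, not t = -2.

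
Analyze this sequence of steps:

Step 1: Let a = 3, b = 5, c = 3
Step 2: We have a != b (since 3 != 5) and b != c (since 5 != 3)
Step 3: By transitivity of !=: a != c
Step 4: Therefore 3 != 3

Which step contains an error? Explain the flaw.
Step 3: By transitivity of !=: a != c

Step 3 incorrectly applies transitivity to the '!=' relation. Transitivity states: if a R b and b R c, then a R c. However, '!=' is not transitive. Counterexample: 3 != 5 and 5 != 3, but 3 = 3 (both equal 3). Transitivity holds for relations like <, <=, =, but not for !=.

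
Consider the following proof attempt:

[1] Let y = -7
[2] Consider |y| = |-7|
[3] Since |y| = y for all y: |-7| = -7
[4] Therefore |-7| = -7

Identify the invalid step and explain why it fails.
Step 3: Since |y| = y for all y: |-7| = -7

Step 3 incorrectly states that |y| = y for all y. The correct definition is |y| = y when y >= 0, and |y| = -y when y < 0. Since -7 < 0, we have |-7| = -(-7) = 7, not -7.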